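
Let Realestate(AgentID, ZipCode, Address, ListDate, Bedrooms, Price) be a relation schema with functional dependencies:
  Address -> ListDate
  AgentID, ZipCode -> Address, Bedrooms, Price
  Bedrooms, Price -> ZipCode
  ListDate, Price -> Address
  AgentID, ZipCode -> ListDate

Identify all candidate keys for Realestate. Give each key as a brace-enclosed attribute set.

{AgentID} never appears on the right of any FD, so every key must include it.
Closure of {AgentID, ZipCode} is {Address, AgentID, Bedrooms, ListDate, Price, ZipCode}, the whole schema; {AgentID, ZipCode} is a candidate key.
Closure of {AgentID, Bedrooms, Price} is {Address, AgentID, Bedrooms, ListDate, Price, ZipCode}, the whole schema; {AgentID, Bedrooms, Price} is a candidate key.
Any other superkey properly contains one of these, so there are no further candidate keys.

{AgentID, Bedrooms, Price}, {AgentID, ZipCode}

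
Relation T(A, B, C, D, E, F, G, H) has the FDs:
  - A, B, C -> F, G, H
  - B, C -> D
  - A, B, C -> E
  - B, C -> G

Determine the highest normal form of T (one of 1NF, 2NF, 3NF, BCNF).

1NF

Candidate key: {A, B, C}. Prime attributes: {A, B, C}.
B, C -> D breaks BCNF: {B, C}⁺ = {B, C, D, G}, so {B, C} is not a superkey.
B, C -> D determines the non-prime attribute {D} from a non-superkey — 3NF is violated.
{B, C} is a proper subset of the key {A, B, C}, and {B, C}⁺ contains the non-prime attributes {D, G} — a partial dependency, so 2NF is violated.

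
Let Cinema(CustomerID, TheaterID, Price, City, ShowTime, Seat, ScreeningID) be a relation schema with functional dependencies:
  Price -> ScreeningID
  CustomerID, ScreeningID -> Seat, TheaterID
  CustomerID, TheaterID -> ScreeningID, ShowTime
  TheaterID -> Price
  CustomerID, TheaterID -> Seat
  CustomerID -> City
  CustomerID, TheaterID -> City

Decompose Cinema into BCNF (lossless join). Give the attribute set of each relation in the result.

Candidate keys of the original relation: {CustomerID, Price}, {CustomerID, ScreeningID}, {CustomerID, TheaterID}.
In {City, CustomerID, Price, ScreeningID, Seat, ShowTime, TheaterID}, {Price} is not a superkey ({Price}⁺ restricted to this set is {Price, ScreeningID}), so split on Price -> ScreeningID into {Price, ScreeningID} and {City, CustomerID, Price, Seat, ShowTime, TheaterID}.
{Price, ScreeningID} is in BCNF.
In {City, CustomerID, Price, Seat, ShowTime, TheaterID}, {TheaterID} is not a superkey ({TheaterID}⁺ restricted to this set is {Price, TheaterID}), so split on TheaterID -> Price into {Price, TheaterID} and {City, CustomerID, Seat, ShowTime, TheaterID}.
{Price, TheaterID} is in BCNF.
In {City, CustomerID, Seat, ShowTime, TheaterID}, {CustomerID} is not a superkey ({CustomerID}⁺ restricted to this set is {City, CustomerID}), so split on CustomerID -> City into {City, CustomerID} and {CustomerID, Seat, ShowTime, TheaterID}.
{City, CustomerID} is in BCNF.
{CustomerID, Seat, ShowTime, TheaterID} is in BCNF.

{City, CustomerID}; {CustomerID, Seat, ShowTime, TheaterID}; {Price, ScreeningID}; {Price, TheaterID}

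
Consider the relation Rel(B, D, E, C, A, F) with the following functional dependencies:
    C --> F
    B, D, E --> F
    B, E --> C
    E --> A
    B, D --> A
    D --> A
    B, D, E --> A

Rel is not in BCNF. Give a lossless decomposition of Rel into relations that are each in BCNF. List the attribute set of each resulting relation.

Candidate key of the original relation: {B, D, E}.
Within {A, B, C, D, E, F}: {C}⁺ ∩ {A, B, C, D, E, F} = {C, F}, not the whole set, so C --> F violates BCNF; decompose into {C, F} and {A, B, C, D, E}.
{C, F} has no BCNF violation.
Within {A, B, C, D, E}: {B, E}⁺ ∩ {A, B, C, D, E} = {A, B, C, E}, not the whole set, so B, E --> A, C violates BCNF; decompose into {A, B, C, E} and {B, D, E}.
Within {A, B, C, E}: {E}⁺ ∩ {A, B, C, E} = {A, E}, not the whole set, so E --> A violates BCNF; decompose into {A, E} and {B, C, E}.
{A, E} has no BCNF violation.
{B, C, E} has no BCNF violation.
{B, D, E} has no BCNF violation.

{A, E}; {B, C, E}; {B, D, E}; {C, F}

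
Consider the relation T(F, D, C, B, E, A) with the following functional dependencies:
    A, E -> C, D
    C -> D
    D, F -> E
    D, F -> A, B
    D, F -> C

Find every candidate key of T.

{A, E, F}, {C, F}, {D, F}

No FD produces {F}, so it must be in every candidate key.
{C, F} is a candidate key since {C, F}⁺ = {A, B, C, D, E, F} covers every attribute.
{D, F} is a candidate key since {D, F}⁺ = {A, B, C, D, E, F} covers every attribute.
{A, E, F} is a candidate key since {A, E, F}⁺ = {A, B, C, D, E, F} covers every attribute.
No proper subset of any of these is a key, and no other minimal superkey exists.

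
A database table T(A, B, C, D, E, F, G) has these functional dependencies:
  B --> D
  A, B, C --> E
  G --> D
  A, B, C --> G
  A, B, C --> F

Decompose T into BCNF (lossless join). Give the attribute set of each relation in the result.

Candidate key of the original relation: {A, B, C}.
Within {A, B, C, D, E, F, G}: {B}⁺ ∩ {A, B, C, D, E, F, G} = {B, D}, not the whole set, so B --> D violates BCNF; decompose into {B, D} and {A, B, C, E, F, G}.
{B, D} has no BCNF violation.
{A, B, C, E, F, G} has no BCNF violation.

{A, B, C, E, F, G}; {B, D}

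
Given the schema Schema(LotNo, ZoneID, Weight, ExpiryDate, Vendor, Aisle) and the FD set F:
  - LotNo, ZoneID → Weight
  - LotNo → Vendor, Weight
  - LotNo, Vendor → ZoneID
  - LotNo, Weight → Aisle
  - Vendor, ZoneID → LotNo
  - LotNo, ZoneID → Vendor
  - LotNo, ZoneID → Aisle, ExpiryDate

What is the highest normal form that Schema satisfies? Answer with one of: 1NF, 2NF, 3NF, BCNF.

Candidate keys: {LotNo}, {Vendor, ZoneID}. Prime attributes: {LotNo, Vendor, ZoneID}.
The left-hand side of every FD is a superkey, so BCNF is satisfied.

BCNF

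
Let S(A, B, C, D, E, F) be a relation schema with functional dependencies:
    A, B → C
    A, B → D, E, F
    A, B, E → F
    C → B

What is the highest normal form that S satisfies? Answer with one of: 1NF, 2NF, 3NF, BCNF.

3NF

Candidate keys: {A, B}, {A, C}. Prime attributes: {A, B, C}.
C → B breaks BCNF: {C}⁺ = {B, C}, so {C} is not a superkey.
But every attribute on its right side ({B}) is prime, and the same holds for every other non-superkey FD, so 3NF still holds.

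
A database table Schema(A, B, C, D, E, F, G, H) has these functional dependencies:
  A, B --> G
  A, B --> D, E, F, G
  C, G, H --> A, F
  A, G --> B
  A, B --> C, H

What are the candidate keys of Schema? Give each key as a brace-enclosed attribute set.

{A, B}, {A, G}, {C, G, H}

{A, B} is a candidate key since {A, B}⁺ = {A, B, C, D, E, F, G, H} covers every attribute.
{A, G} is a candidate key since {A, G}⁺ = {A, B, C, D, E, F, G, H} covers every attribute.
{C, G, H} is a candidate key since {C, G, H}⁺ = {A, B, C, D, E, F, G, H} covers every attribute.
Any other superkey properly contains one of these, so there are no further candidate keys.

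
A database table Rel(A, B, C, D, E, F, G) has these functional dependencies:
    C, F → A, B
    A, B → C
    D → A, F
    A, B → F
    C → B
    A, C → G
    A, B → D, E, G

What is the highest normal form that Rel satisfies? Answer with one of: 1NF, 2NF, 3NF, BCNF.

Candidate keys: {A, B}, {A, C}, {B, D}, {C, D}, {C, F}. Prime attributes: {A, B, C, D, F}.
For D → A, F we have {D}⁺ = {A, D, F}; {D} is not a superkey, so BCNF fails.
Its right-hand attributes {A, F} are all prime, as are those of every other non-superkey FD — the relation is in 3NF.

3NF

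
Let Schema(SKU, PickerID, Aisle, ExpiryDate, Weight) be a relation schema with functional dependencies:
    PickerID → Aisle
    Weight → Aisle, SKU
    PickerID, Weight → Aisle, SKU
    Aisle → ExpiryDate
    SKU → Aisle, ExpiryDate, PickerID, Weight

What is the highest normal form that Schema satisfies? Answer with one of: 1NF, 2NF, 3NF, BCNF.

Candidate keys: {SKU}, {Weight}. Prime attributes: {SKU, Weight}.
PickerID → Aisle: {PickerID}⁺ = {Aisle, ExpiryDate, PickerID}, which is not all of the attributes, so the left side is not a superkey — BCNF is violated.
Because {Aisle} is non-prime and the left side of PickerID → Aisle is not a superkey, the relation is not in 3NF.
All keys have size 1, which rules out partial dependencies — 2NF is satisfied.

2NF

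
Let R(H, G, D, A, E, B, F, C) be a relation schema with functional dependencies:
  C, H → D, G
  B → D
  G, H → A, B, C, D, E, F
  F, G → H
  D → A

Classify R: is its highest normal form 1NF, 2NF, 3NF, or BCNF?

Candidate keys: {C, H}, {F, G}, {G, H}. Prime attributes: {C, F, G, H}.
B → D breaks BCNF: {B}⁺ = {A, B, D}, so {B} is not a superkey.
B → D determines the non-prime attribute {D} from a non-superkey — 3NF is violated.
No proper subset of a key has a non-prime attribute in its closure, so there is no partial dependency; 2NF holds.

2NF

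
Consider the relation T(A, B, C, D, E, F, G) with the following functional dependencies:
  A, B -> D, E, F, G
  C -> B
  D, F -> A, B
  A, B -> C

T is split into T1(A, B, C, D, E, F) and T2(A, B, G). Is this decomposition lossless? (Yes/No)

The shared attributes are {A, B} and {A, B}⁺ = {A, B, C, D, E, F, G}.
This includes all of T1, so the common attributes are a superkey of T1 — the join is lossless.

Yes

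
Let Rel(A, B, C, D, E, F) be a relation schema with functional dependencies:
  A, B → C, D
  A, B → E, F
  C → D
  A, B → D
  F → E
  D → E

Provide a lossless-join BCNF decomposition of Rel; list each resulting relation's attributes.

Candidate key of the original relation: {A, B}.
In {A, B, C, D, E, F}, {C} is not a superkey ({C}⁺ restricted to this set is {C, D, E}), so split on C → D, E into {C, D, E} and {A, B, C, F}.
In {C, D, E}, {D} is not a superkey ({D}⁺ restricted to this set is {D, E}), so split on D → E into {D, E} and {C, D}.
{D, E}: every determinant is a superkey — BCNF.
{C, D}: every determinant is a superkey — BCNF.
{A, B, C, F}: every determinant is a superkey — BCNF.

{A, B, C, F}; {C, D}; {D, E}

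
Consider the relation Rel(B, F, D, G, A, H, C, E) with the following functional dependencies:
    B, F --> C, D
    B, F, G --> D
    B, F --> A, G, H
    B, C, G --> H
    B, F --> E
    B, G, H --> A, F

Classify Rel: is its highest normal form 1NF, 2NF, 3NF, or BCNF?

Candidate keys: {B, C, G}, {B, F}, {B, G, H}. Prime attributes: {B, C, F, G, H}.
Every FD has a superkey on the left, so the relation is in BCNF.

BCNF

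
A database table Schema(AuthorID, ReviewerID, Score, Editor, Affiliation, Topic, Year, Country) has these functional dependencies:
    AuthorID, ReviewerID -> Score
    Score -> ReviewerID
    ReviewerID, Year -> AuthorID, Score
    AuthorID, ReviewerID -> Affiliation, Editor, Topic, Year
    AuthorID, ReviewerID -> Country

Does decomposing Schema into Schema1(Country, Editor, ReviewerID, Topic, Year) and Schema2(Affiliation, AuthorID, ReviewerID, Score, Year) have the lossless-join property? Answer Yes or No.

Common attributes: {ReviewerID, Year}; their closure is {Affiliation, AuthorID, Country, Editor, ReviewerID, Score, Topic, Year}.
Since Schema1 ⊆ {Affiliation, AuthorID, Country, Editor, ReviewerID, Score, Topic, Year}, the intersection is a superkey of Schema1; the decomposition is lossless.

Yes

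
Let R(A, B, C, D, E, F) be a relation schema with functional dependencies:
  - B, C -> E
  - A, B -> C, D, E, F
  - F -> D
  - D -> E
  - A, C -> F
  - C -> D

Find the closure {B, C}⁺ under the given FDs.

{B, C, D, E}

Start with {B, C}.
B, C -> E applies; add {E} → now {B, C, E}.
C -> D applies; add {D} → now {B, C, D, E}.
No further FD applies.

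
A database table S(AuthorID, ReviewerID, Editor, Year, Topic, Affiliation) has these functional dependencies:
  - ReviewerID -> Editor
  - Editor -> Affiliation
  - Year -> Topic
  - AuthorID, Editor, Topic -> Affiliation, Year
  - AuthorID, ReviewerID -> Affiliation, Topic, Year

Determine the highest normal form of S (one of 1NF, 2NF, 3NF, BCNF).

1NF

Candidate key: {AuthorID, ReviewerID}. Prime attributes: {AuthorID, ReviewerID}.
ReviewerID -> Editor: {ReviewerID}⁺ = {Affiliation, Editor, ReviewerID}, which is not all of the attributes, so the left side is not a superkey — BCNF is violated.
ReviewerID -> Editor has non-prime {Editor} on the right and a non-superkey on the left, so 3NF fails.
Since {ReviewerID} ⊂ {AuthorID, ReviewerID} and {ReviewerID}⁺ ⊇ {Affiliation, Editor} with {Affiliation, Editor} non-prime, there is a partial dependency; 2NF fails.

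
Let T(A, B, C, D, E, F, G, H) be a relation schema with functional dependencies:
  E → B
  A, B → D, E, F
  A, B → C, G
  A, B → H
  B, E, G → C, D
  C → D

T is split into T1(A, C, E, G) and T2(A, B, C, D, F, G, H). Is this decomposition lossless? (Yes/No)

No

Common attributes: {A, C, G}; their closure is {A, C, D, G}.
The closure covers neither T1 nor T2 entirely; the join is not lossless.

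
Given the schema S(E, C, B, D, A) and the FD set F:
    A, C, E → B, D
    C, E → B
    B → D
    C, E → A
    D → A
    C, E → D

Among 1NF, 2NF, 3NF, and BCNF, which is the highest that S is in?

2NF

Candidate key: {C, E}. Prime attributes: {C, E}.
B → D breaks BCNF: {B}⁺ = {A, B, D}, so {B} is not a superkey.
Because {D} is non-prime and the left side of B → D is not a superkey, the relation is not in 3NF.
No proper subset of a key has a non-prime attribute in its closure, so there is no partial dependency; 2NF holds.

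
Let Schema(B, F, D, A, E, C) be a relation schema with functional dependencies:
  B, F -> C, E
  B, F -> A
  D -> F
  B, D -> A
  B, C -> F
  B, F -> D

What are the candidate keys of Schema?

Attributes never on any right-hand side: {B} — every candidate key must contain it.
{B, C} is a candidate key since {B, C}⁺ = {A, B, C, D, E, F} covers every attribute.
{B, D} is a candidate key since {B, D}⁺ = {A, B, C, D, E, F} covers every attribute.
{B, F} is a candidate key since {B, F}⁺ = {A, B, C, D, E, F} covers every attribute.
Any other superkey properly contains one of these, so there are no further candidate keys.

{B, C}, {B, D}, {B, F}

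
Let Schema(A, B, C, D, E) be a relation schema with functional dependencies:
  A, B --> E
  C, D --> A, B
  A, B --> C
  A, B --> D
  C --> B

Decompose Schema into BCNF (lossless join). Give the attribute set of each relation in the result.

{A, C, D, E}; {B, C}

Candidate keys of the original relation: {A, B}, {A, C}, {C, D}.
Within {A, B, C, D, E}: {C}⁺ ∩ {A, B, C, D, E} = {B, C}, not the whole set, so C --> B violates BCNF; decompose into {B, C} and {A, C, D, E}.
{B, C} has no BCNF violation.
{A, C, D, E} has no BCNF violation.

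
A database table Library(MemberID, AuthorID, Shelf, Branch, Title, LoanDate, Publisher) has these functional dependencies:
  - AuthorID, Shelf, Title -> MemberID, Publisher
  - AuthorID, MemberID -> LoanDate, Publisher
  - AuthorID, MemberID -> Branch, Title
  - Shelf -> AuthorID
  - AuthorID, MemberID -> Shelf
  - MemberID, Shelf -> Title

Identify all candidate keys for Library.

{AuthorID, MemberID}⁺ = {AuthorID, Branch, LoanDate, MemberID, Publisher, Shelf, Title}, which is every attribute, so {AuthorID, MemberID} is a candidate key.
{MemberID, Shelf}⁺ = {AuthorID, Branch, LoanDate, MemberID, Publisher, Shelf, Title}, which is every attribute, so {MemberID, Shelf} is a candidate key.
{Shelf, Title}⁺ = {AuthorID, Branch, LoanDate, MemberID, Publisher, Shelf, Title}, which is every attribute, so {Shelf, Title} is a candidate key.
Any other superkey properly contains one of these, so there are no further candidate keys.

{AuthorID, MemberID}, {MemberID, Shelf}, {Shelf, Title}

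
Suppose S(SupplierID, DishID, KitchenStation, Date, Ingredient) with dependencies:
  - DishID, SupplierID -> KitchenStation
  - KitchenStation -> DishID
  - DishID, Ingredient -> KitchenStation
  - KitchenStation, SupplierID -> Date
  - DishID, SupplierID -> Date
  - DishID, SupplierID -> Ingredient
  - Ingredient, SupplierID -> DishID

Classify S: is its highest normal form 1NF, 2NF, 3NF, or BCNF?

Candidate keys: {DishID, SupplierID}, {Ingredient, SupplierID}, {KitchenStation, SupplierID}. Prime attributes: {DishID, Ingredient, KitchenStation, SupplierID}.
KitchenStation -> DishID: {KitchenStation}⁺ = {DishID, KitchenStation}, which is not all of the attributes, so the left side is not a superkey — BCNF is violated.
Its right-hand attributes {DishID} are all prime, as are those of every other non-superkey FD — the relation is in 3NF.

3NF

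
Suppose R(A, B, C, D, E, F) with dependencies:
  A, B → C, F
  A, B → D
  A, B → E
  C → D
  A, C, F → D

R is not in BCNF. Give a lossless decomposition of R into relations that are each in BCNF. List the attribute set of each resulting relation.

{A, B, C, E, F}; {C, D}

Candidate key of the original relation: {A, B}.
Within {A, B, C, D, E, F}: {C}⁺ ∩ {A, B, C, D, E, F} = {C, D}, not the whole set, so C → D violates BCNF; decompose into {C, D} and {A, B, C, E, F}.
{C, D}: every determinant is a superkey — BCNF.
{A, B, C, E, F}: every determinant is a superkey — BCNF.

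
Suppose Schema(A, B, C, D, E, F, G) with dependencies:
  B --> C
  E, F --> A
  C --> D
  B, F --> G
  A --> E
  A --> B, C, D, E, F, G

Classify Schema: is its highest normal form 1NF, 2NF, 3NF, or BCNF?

2NF

Candidate keys: {A}, {E, F}. Prime attributes: {A, E, F}.
B --> C breaks BCNF: {B}⁺ = {B, C, D}, so {B} is not a superkey.
B --> C determines the non-prime attribute {C} from a non-superkey — 3NF is violated.
Checking every proper subset of each key, none determines a non-prime attribute — 2NF is satisfied.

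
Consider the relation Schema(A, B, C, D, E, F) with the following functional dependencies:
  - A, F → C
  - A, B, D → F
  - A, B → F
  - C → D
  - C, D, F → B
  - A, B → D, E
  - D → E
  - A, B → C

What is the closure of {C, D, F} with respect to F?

{B, C, D, E, F}

Start with {C, D, F}.
C, D, F → B applies; add {B} → now {B, C, D, F}.
D → E applies; add {E} → now {B, C, D, E, F}.
No further FD applies.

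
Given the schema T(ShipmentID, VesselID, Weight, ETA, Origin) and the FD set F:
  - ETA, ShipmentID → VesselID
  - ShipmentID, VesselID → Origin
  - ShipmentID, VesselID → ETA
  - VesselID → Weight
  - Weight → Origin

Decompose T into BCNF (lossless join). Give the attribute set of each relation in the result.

Candidate keys of the original relation: {ETA, ShipmentID}, {ShipmentID, VesselID}.
Within {ETA, Origin, ShipmentID, VesselID, Weight}: {VesselID}⁺ ∩ {ETA, Origin, ShipmentID, VesselID, Weight} = {Origin, VesselID, Weight}, not the whole set, so VesselID → Origin, Weight violates BCNF; decompose into {Origin, VesselID, Weight} and {ETA, ShipmentID, VesselID}.
Within {Origin, VesselID, Weight}: {Weight}⁺ ∩ {Origin, VesselID, Weight} = {Origin, Weight}, not the whole set, so Weight → Origin violates BCNF; decompose into {Origin, Weight} and {VesselID, Weight}.
{Origin, Weight} has no BCNF violation.
{VesselID, Weight} has no BCNF violation.
{ETA, ShipmentID, VesselID} has no BCNF violation.

{ETA, ShipmentID, VesselID}; {Origin, Weight}; {VesselID, Weight}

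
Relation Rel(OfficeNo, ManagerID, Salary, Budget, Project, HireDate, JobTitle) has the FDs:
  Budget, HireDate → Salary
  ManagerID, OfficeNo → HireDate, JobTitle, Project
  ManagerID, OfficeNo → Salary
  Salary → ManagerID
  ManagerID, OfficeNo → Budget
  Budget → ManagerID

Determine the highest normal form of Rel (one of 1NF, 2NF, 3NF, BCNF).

3NF

Candidate keys: {Budget, OfficeNo}, {ManagerID, OfficeNo}, {OfficeNo, Salary}. Prime attributes: {Budget, ManagerID, OfficeNo, Salary}.
For Budget, HireDate → Salary we have {Budget, HireDate}⁺ = {Budget, HireDate, ManagerID, Salary}; {Budget, HireDate} is not a superkey, so BCNF fails.
Its right-hand attributes {Salary} are all prime, as are those of every other non-superkey FD — the relation is in 3NF.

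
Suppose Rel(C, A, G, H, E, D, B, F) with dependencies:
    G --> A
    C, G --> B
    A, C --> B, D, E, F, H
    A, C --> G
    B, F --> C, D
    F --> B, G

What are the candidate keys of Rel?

{A, C}, {C, G}, {F}

{F}⁺ = {A, B, C, D, E, F, G, H}, which is every attribute, so {F} is a candidate key.
{A, C}⁺ = {A, B, C, D, E, F, G, H}, which is every attribute, so {A, C} is a candidate key.
{C, G}⁺ = {A, B, C, D, E, F, G, H}, which is every attribute, so {C, G} is a candidate key.
No proper subset of any of these is a key, and no other minimal superkey exists.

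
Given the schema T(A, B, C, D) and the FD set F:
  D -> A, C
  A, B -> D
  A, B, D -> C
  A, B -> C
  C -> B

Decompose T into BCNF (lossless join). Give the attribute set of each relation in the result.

{A, C, D}; {B, C}

Candidate keys of the original relation: {A, B}, {A, C}, {D}.
{A, B, C, D}: {C} determines {B, C} here but is not a superkey — split on C -> B, giving {B, C} and {A, C, D}.
{B, C} has no BCNF violation.
{A, C, D} has no BCNF violation.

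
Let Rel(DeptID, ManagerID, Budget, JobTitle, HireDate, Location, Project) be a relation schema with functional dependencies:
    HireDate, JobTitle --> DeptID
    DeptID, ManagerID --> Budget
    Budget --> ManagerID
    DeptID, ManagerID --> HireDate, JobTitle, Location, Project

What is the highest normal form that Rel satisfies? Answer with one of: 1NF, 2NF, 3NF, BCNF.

3NF

Candidate keys: {Budget, DeptID}, {Budget, HireDate, JobTitle}, {DeptID, ManagerID}, {HireDate, JobTitle, ManagerID}. Prime attributes: {Budget, DeptID, HireDate, JobTitle, ManagerID}.
HireDate, JobTitle --> DeptID: {HireDate, JobTitle}⁺ = {DeptID, HireDate, JobTitle}, which is not all of the attributes, so the left side is not a superkey — BCNF is violated.
But every attribute on its right side ({DeptID}) is prime, and the same holds for every other non-superkey FD, so 3NF still holds.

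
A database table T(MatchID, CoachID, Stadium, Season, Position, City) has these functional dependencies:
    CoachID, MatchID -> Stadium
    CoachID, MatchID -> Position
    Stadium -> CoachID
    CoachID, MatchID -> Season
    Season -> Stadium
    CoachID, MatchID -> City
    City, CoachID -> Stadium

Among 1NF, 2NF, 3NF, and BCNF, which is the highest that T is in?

3NF

Candidate keys: {CoachID, MatchID}, {MatchID, Season}, {MatchID, Stadium}. Prime attributes: {CoachID, MatchID, Season, Stadium}.
Stadium -> CoachID breaks BCNF: {Stadium}⁺ = {CoachID, Stadium}, so {Stadium} is not a superkey.
Since {CoachID} ⊆ prime attributes and every other non-superkey FD also has a prime right side, the schema is in 3NF.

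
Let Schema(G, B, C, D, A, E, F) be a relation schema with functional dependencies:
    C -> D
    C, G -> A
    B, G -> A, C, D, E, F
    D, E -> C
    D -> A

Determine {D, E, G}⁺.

Start with {D, E, G}.
D, E -> C applies; add {C} → now {C, D, E, G}.
D -> A applies; add {A} → now {A, C, D, E, G}.
No further FD applies.

{A, C, D, E, G}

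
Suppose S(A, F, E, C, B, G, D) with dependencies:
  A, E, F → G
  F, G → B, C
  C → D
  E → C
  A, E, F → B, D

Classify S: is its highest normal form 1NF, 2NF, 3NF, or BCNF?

1NF

Candidate key: {A, E, F}. Prime attributes: {A, E, F}.
F, G → B, C: {F, G}⁺ = {B, C, D, F, G}, which is not all of the attributes, so the left side is not a superkey — BCNF is violated.
F, G → B, C determines the non-prime attributes {B, C} from a non-superkey — 3NF is violated.
The proper key subset {E} of {A, E, F} determines non-prime {C, D}, so the relation is not even in 2NF.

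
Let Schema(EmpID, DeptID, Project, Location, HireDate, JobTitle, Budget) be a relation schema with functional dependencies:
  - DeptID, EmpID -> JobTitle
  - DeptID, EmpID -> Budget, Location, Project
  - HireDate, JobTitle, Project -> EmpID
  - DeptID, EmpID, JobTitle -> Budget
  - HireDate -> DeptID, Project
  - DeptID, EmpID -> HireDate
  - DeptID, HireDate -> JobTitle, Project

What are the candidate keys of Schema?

{HireDate}⁺ = {Budget, DeptID, EmpID, HireDate, JobTitle, Location, Project}, which is every attribute, so {HireDate} is a candidate key.
{DeptID, EmpID}⁺ = {Budget, DeptID, EmpID, HireDate, JobTitle, Location, Project}, which is every attribute, so {DeptID, EmpID} is a candidate key.
No proper subset of any of these is a key, and no other minimal superkey exists.

{DeptID, EmpID}, {HireDate}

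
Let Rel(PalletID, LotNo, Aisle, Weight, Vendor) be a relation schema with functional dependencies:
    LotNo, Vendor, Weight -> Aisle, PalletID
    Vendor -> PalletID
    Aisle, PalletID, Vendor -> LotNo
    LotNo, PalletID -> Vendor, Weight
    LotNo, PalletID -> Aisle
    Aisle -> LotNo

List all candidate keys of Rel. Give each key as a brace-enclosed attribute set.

{Aisle, PalletID}⁺ = {Aisle, LotNo, PalletID, Vendor, Weight} — all of the relation — so {Aisle, PalletID} is a candidate key.
{Aisle, Vendor}⁺ = {Aisle, LotNo, PalletID, Vendor, Weight} — all of the relation — so {Aisle, Vendor} is a candidate key.
{LotNo, PalletID}⁺ = {Aisle, LotNo, PalletID, Vendor, Weight} — all of the relation — so {LotNo, PalletID} is a candidate key.
{LotNo, Vendor}⁺ = {Aisle, LotNo, PalletID, Vendor, Weight} — all of the relation — so {LotNo, Vendor} is a candidate key.
No proper subset of any of these is a key, and no other minimal superkey exists.

{Aisle, PalletID}, {Aisle, Vendor}, {LotNo, PalletID}, {LotNo, Vendor}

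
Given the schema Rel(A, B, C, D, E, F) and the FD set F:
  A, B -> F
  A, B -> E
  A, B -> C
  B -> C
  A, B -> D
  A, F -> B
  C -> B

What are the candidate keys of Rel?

{A, B}, {A, C}, {A, F}

No FD produces {A}, so it must be in every candidate key.
{A, B}⁺ = {A, B, C, D, E, F} — all of the relation — so {A, B} is a candidate key.
{A, C}⁺ = {A, B, C, D, E, F} — all of the relation — so {A, C} is a candidate key.
{A, F}⁺ = {A, B, C, D, E, F} — all of the relation — so {A, F} is a candidate key.
Any other superkey properly contains one of these, so there are no further candidate keys.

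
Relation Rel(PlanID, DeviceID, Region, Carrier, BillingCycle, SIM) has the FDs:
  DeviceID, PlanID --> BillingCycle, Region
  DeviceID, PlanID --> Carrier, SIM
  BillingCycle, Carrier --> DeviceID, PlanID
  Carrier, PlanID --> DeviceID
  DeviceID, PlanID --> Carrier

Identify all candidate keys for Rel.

{BillingCycle, Carrier} is a candidate key since {BillingCycle, Carrier}⁺ = {BillingCycle, Carrier, DeviceID, PlanID, Region, SIM} covers every attribute.
{Carrier, PlanID} is a candidate key since {Carrier, PlanID}⁺ = {BillingCycle, Carrier, DeviceID, PlanID, Region, SIM} covers every attribute.
{DeviceID, PlanID} is a candidate key since {DeviceID, PlanID}⁺ = {BillingCycle, Carrier, DeviceID, PlanID, Region, SIM} covers every attribute.
No proper subset of any of these is a key, and no other minimal superkey exists.

{BillingCycle, Carrier}, {Carrier, PlanID}, {DeviceID, PlanID}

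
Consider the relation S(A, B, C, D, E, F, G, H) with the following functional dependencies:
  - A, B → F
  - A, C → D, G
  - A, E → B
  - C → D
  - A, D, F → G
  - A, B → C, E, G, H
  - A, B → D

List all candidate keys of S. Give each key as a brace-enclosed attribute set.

{A} never appears on the right of any FD, so every key must include it.
{A, B}⁺ = {A, B, C, D, E, F, G, H} — all of the relation — so {A, B} is a candidate key.
{A, E}⁺ = {A, B, C, D, E, F, G, H} — all of the relation — so {A, E} is a candidate key.
No proper subset of any of these is a key, and no other minimal superkey exists.

{A, B}, {A, E}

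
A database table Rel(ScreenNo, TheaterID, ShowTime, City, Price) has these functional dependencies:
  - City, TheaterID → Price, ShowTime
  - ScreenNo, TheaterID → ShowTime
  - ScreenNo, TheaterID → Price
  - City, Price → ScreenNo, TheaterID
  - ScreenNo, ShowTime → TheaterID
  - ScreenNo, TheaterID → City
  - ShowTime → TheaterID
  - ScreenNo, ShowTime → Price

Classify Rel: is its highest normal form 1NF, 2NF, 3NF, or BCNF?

3NF

Candidate keys: {City, Price}, {City, ShowTime}, {City, TheaterID}, {ScreenNo, ShowTime}, {ScreenNo, TheaterID}. Prime attributes: {City, Price, ScreenNo, ShowTime, TheaterID}.
ShowTime → TheaterID: {ShowTime}⁺ = {ShowTime, TheaterID}, which is not all of the attributes, so the left side is not a superkey — BCNF is violated.
But every attribute on its right side ({TheaterID}) is prime, and the same holds for every other non-superkey FD, so 3NF still holds.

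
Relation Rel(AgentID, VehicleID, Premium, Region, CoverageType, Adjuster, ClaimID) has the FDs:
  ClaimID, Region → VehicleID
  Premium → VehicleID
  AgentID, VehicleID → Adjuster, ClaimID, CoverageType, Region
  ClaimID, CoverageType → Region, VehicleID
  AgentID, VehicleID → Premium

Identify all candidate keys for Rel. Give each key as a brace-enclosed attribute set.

{AgentID} never appears on the right of any FD, so every key must include it.
Closure of {AgentID, Premium} is {Adjuster, AgentID, ClaimID, CoverageType, Premium, Region, VehicleID}, the whole schema; {AgentID, Premium} is a candidate key.
Closure of {AgentID, VehicleID} is {Adjuster, AgentID, ClaimID, CoverageType, Premium, Region, VehicleID}, the whole schema; {AgentID, VehicleID} is a candidate key.
Closure of {AgentID, ClaimID, CoverageType} is {Adjuster, AgentID, ClaimID, CoverageType, Premium, Region, VehicleID}, the whole schema; {AgentID, ClaimID, CoverageType} is a candidate key.
Closure of {AgentID, ClaimID, Region} is {Adjuster, AgentID, ClaimID, CoverageType, Premium, Region, VehicleID}, the whole schema; {AgentID, ClaimID, Region} is a candidate key.
These are minimal and exhaustive — every other superkey contains one of them.

{AgentID, ClaimID, CoverageType}, {AgentID, ClaimID, Region}, {AgentID, Premium}, {AgentID, VehicleID}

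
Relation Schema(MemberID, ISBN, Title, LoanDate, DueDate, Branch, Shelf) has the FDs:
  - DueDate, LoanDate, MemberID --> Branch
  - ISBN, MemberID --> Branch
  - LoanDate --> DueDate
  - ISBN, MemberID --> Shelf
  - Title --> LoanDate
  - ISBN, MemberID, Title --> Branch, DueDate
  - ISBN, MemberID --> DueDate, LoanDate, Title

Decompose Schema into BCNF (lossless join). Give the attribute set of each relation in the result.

{Branch, LoanDate, MemberID}; {DueDate, LoanDate}; {ISBN, MemberID, Shelf, Title}; {LoanDate, Title}

Candidate key of the original relation: {ISBN, MemberID}.
{Branch, DueDate, ISBN, LoanDate, MemberID, Shelf, Title}: {DueDate, LoanDate, MemberID} determines {Branch, DueDate, LoanDate, MemberID} here but is not a superkey — split on DueDate, LoanDate, MemberID --> Branch, giving {Branch, DueDate, LoanDate, MemberID} and {DueDate, ISBN, LoanDate, MemberID, Shelf, Title}.
{Branch, DueDate, LoanDate, MemberID}: {LoanDate} determines {DueDate, LoanDate} here but is not a superkey — split on LoanDate --> DueDate, giving {DueDate, LoanDate} and {Branch, LoanDate, MemberID}.
{DueDate, LoanDate} has no BCNF violation.
{Branch, LoanDate, MemberID} has no BCNF violation.
{DueDate, ISBN, LoanDate, MemberID, Shelf, Title}: {LoanDate} determines {DueDate, LoanDate} here but is not a superkey — split on LoanDate --> DueDate, giving {DueDate, LoanDate} and {ISBN, LoanDate, MemberID, Shelf, Title}.
{DueDate, LoanDate} has no BCNF violation.
{ISBN, LoanDate, MemberID, Shelf, Title}: {Title} determines {LoanDate, Title} here but is not a superkey — split on Title --> LoanDate, giving {LoanDate, Title} and {ISBN, MemberID, Shelf, Title}.
{LoanDate, Title} has no BCNF violation.
{ISBN, MemberID, Shelf, Title} has no BCNF violation.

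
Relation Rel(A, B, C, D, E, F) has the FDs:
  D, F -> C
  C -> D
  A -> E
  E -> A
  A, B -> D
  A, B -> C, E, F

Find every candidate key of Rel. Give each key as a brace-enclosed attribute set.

No FD produces {B}, so it must be in every candidate key.
{A, B}⁺ = {A, B, C, D, E, F}, which is every attribute, so {A, B} is a candidate key.
{B, E}⁺ = {A, B, C, D, E, F}, which is every attribute, so {B, E} is a candidate key.
These are minimal and exhaustive — every other superkey contains one of them.

{A, B}, {B, E}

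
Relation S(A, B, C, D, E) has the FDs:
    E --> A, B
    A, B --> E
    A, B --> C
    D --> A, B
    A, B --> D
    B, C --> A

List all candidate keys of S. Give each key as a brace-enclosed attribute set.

{D} is a candidate key since {D}⁺ = {A, B, C, D, E} covers every attribute.
{E} is a candidate key since {E}⁺ = {A, B, C, D, E} covers every attribute.
{A, B} is a candidate key since {A, B}⁺ = {A, B, C, D, E} covers every attribute.
{B, C} is a candidate key since {B, C}⁺ = {A, B, C, D, E} covers every attribute.
No proper subset of any of these is a key, and no other minimal superkey exists.

{A, B}, {B, C}, {D}, {E}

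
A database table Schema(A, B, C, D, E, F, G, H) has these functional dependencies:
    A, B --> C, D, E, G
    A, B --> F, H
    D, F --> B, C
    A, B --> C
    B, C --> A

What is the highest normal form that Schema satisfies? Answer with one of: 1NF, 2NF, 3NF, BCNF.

BCNF

Candidate keys: {A, B}, {B, C}, {D, F}. Prime attributes: {A, B, C, D, F}.
The left-hand side of every FD is a superkey, so BCNF is satisfied.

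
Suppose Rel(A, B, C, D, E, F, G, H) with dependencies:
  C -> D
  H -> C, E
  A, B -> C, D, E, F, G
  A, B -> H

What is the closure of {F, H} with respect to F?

Start with {F, H}.
H -> C, E applies; add {C, E} → now {C, E, F, H}.
C -> D applies; add {D} → now {C, D, E, F, H}.
No further FD applies.

{C, D, E, F, H}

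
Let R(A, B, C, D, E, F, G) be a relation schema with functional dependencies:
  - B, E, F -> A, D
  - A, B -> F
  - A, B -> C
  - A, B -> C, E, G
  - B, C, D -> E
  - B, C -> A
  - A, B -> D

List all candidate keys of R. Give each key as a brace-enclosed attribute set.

{A, B}, {B, C}, {B, E, F}

Attributes never on any right-hand side: {B} — every candidate key must contain it.
{A, B}⁺ = {A, B, C, D, E, F, G}, which is every attribute, so {A, B} is a candidate key.
{B, C}⁺ = {A, B, C, D, E, F, G}, which is every attribute, so {B, C} is a candidate key.
{B, E, F}⁺ = {A, B, C, D, E, F, G}, which is every attribute, so {B, E, F} is a candidate key.
Any other superkey properly contains one of these, so there are no further candidate keys.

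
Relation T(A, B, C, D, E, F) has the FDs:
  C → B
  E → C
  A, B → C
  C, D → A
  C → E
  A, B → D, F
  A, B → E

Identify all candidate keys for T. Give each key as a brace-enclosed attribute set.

{A, B}⁺ = {A, B, C, D, E, F}, which is every attribute, so {A, B} is a candidate key.
{A, C}⁺ = {A, B, C, D, E, F}, which is every attribute, so {A, C} is a candidate key.
{A, E}⁺ = {A, B, C, D, E, F}, which is every attribute, so {A, E} is a candidate key.
{C, D}⁺ = {A, B, C, D, E, F}, which is every attribute, so {C, D} is a candidate key.
{D, E}⁺ = {A, B, C, D, E, F}, which is every attribute, so {D, E} is a candidate key.
These are minimal and exhaustive — every other superkey contains one of them.

{A, B}, {A, C}, {A, E}, {C, D}, {D, E}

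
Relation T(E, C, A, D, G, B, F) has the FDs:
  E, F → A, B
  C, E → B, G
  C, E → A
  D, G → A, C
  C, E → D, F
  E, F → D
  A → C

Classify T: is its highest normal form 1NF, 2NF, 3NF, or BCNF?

Candidate keys: {A, E}, {C, E}, {D, E, G}, {E, F}. Prime attributes: {A, C, D, E, F, G}.
D, G → A, C: {D, G}⁺ = {A, C, D, G}, which is not all of the attributes, so the left side is not a superkey — BCNF is violated.
Since {A, C} ⊆ prime attributes and every other non-superkey FD also has a prime right side, the schema is in 3NF.

3NF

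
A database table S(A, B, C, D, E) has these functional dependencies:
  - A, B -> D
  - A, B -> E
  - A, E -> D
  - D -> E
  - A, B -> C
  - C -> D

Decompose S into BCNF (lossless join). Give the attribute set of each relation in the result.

{A, B, C}; {A, D}; {C, E}; {D, E}

Candidate key of the original relation: {A, B}.
In {A, B, C, D, E}, {A, E} is not a superkey ({A, E}⁺ restricted to this set is {A, D, E}), so split on A, E -> D into {A, D, E} and {A, B, C, E}.
In {A, D, E}, {D} is not a superkey ({D}⁺ restricted to this set is {D, E}), so split on D -> E into {D, E} and {A, D}.
{D, E} is in BCNF.
{A, D} is in BCNF.
In {A, B, C, E}, {C} is not a superkey ({C}⁺ restricted to this set is {C, E}), so split on C -> E into {C, E} and {A, B, C}.
{C, E} is in BCNF.
{A, B, C} is in BCNF.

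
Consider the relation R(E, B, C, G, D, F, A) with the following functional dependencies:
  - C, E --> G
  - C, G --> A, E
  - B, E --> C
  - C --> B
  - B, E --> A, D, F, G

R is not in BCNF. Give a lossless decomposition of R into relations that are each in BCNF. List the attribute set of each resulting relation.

{A, C, D, E, F, G}; {B, C}

Candidate keys of the original relation: {B, E}, {C, E}, {C, G}.
{A, B, C, D, E, F, G}: {C} determines {B, C} here but is not a superkey — split on C --> B, giving {B, C} and {A, C, D, E, F, G}.
{B, C}: every determinant is a superkey — BCNF.
{A, C, D, E, F, G}: every determinant is a superkey — BCNF.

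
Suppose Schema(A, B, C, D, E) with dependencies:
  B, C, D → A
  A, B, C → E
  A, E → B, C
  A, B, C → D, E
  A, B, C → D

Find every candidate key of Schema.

{A, E} is a candidate key since {A, E}⁺ = {A, B, C, D, E} covers every attribute.
{A, B, C} is a candidate key since {A, B, C}⁺ = {A, B, C, D, E} covers every attribute.
{B, C, D} is a candidate key since {B, C, D}⁺ = {A, B, C, D, E} covers every attribute.
Any other superkey properly contains one of these, so there are no further candidate keys.

{A, B, C}, {A, E}, {B, C, D}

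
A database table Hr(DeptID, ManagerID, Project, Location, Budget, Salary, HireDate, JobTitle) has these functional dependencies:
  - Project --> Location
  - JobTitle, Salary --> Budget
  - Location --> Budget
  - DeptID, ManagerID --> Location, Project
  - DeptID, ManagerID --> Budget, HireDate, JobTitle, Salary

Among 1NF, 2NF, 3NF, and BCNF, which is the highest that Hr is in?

Candidate key: {DeptID, ManagerID}. Prime attributes: {DeptID, ManagerID}.
Project --> Location: {Project}⁺ = {Budget, Location, Project}, which is not all of the attributes, so the left side is not a superkey — BCNF is violated.
Project --> Location has non-prime {Location} on the right and a non-superkey on the left, so 3NF fails.
Checking every proper subset of each key, none determines a non-prime attribute — 2NF is satisfied.

2NF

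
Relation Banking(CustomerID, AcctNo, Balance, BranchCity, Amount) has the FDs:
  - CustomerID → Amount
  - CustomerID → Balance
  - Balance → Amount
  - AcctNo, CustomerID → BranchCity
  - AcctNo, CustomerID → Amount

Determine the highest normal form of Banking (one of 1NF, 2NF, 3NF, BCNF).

Candidate key: {AcctNo, CustomerID}. Prime attributes: {AcctNo, CustomerID}.
CustomerID → Amount: {CustomerID}⁺ = {Amount, Balance, CustomerID}, which is not all of the attributes, so the left side is not a superkey — BCNF is violated.
Because {Amount} is non-prime and the left side of CustomerID → Amount is not a superkey, the relation is not in 3NF.
{CustomerID} is a proper subset of the key {AcctNo, CustomerID}, and {CustomerID}⁺ contains the non-prime attributes {Amount, Balance} — a partial dependency, so 2NF is violated.

1NF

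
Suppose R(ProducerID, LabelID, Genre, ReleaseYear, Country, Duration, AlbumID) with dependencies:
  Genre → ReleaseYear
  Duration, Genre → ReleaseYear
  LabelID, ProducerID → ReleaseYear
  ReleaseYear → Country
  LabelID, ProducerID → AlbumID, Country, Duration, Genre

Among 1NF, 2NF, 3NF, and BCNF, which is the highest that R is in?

2NF

Candidate key: {LabelID, ProducerID}. Prime attributes: {LabelID, ProducerID}.
Genre → ReleaseYear breaks BCNF: {Genre}⁺ = {Country, Genre, ReleaseYear}, so {Genre} is not a superkey.
Because {ReleaseYear} is non-prime and the left side of Genre → ReleaseYear is not a superkey, the relation is not in 3NF.
No proper subset of a key has a non-prime attribute in its closure, so there is no partial dependency; 2NF holds.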